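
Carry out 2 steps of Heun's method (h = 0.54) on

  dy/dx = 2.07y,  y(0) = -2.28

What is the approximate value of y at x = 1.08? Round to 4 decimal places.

Heun: k1 = f(x_n, y_n); k2 = f(x_n + h, y_n + h·k1); y_{n+1} = y_n + (h/2)·(k1 + k2).
x=0.000000, y=-2.280000:
  k1 = f(0.000000, -2.280000) = -4.719600
  k2 = f(0.540000, -4.828584) = -9.995169
  y ← -2.280000 + (0.54/2)·(-4.719600 + (-9.995169)) = -6.252988
x=0.540000, y=-6.252988:
  k1 = f(0.540000, -6.252988) = -12.943684
  k2 = f(1.080000, -13.242577) = -27.412135
  y ← -6.252988 + (0.54/2)·(-12.943684 + (-27.412135)) = -17.149059
y(1.08) ≈ -17.1491

-17.1491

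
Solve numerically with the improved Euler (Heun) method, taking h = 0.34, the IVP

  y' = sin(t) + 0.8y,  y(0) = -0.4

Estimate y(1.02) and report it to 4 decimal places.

-0.2849

Heun: k1 = f(t_n, y_n); k2 = f(t_n + h, y_n + h·k1); y_{n+1} = y_n + (h/2)·(k1 + k2).
t=0.000000, y=-0.400000:
  k1 = f(0.000000, -0.400000) = -0.320000
  k2 = f(0.340000, -0.508800) = -0.073553
  y ← -0.400000 + (0.34/2)·(-0.320000 + (-0.073553)) = -0.466904
t=0.340000, y=-0.466904:
  k1 = f(0.340000, -0.466904) = -0.040036
  k2 = f(0.680000, -0.480516) = 0.244380
  y ← -0.466904 + (0.34/2)·(-0.040036 + 0.244380) = -0.432166
t=0.680000, y=-0.432166:
  k1 = f(0.680000, -0.432166) = 0.283061
  k2 = f(1.020000, -0.335925) = 0.583368
  y ← -0.432166 + (0.34/2)·(0.283061 + 0.583368) = -0.284873
y(1.02) ≈ -0.2849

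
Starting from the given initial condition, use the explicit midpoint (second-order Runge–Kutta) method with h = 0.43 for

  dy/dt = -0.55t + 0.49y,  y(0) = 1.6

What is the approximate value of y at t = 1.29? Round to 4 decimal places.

2.4442

Midpoint: k1 = f(t_n, y_n); k2 = f(t_n + h/2, y_n + (h/2)·k1); y_{n+1} = y_n + h·k2.
t=0.000000, y=1.600000:
  k1 = f(0.000000, 1.600000) = 0.784000
  k2 = f(0.215000, 1.768560) = 0.748344
  y ← 1.600000 + 0.43·0.748344 = 1.921788
t=0.430000, y=1.921788:
  k1 = f(0.430000, 1.921788) = 0.705176
  k2 = f(0.645000, 2.073401) = 0.661216
  y ← 1.921788 + 0.43·0.661216 = 2.206111
t=0.860000, y=2.206111:
  k1 = f(0.860000, 2.206111) = 0.607994
  k2 = f(1.075000, 2.336830) = 0.553797
  y ← 2.206111 + 0.43·0.553797 = 2.444244
y(1.29) ≈ 2.4442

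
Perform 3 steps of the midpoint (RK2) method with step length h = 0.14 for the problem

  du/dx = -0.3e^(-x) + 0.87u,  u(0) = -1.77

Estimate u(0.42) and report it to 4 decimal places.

Midpoint: k1 = f(x_n, u_n); k2 = f(x_n + h/2, u_n + (h/2)·k1); u_{n+1} = u_n + h·k2.
x=0.000000, u=-1.770000:
  k1 = f(0.000000, -1.770000) = -1.839900
  k2 = f(0.070000, -1.898793) = -1.931668
  u ← -1.770000 + 0.14·(-1.931668) = -2.040434
x=0.140000, u=-2.040434:
  k1 = f(0.140000, -2.040434) = -2.035985
  k2 = f(0.210000, -2.182952) = -2.142344
  u ← -2.040434 + 0.14·(-2.142344) = -2.340362
x=0.280000, u=-2.340362:
  k1 = f(0.280000, -2.340362) = -2.262850
  k2 = f(0.350000, -2.498761) = -2.385329
  u ← -2.340362 + 0.14·(-2.385329) = -2.674308
u(0.42) ≈ -2.6743

-2.6743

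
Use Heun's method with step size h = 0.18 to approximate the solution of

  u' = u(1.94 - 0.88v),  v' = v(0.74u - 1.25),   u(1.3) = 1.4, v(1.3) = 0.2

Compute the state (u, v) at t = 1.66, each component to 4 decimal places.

Heun on (u,v): k1 = f(t_n, state_n); k2 = f(t_n + h, state_n + h·k1); state_{n+1} = state_n + (h/2)·(k1 + k2).
1.300000: (1.400000, 0.200000)
  k1 = (2.469600, -0.042800)
  predictor → (1.844528, 0.192296)
  k2 = (3.266252, 0.022105)
  → (1.916227, 0.198137)
1.480000: (1.916227, 0.198137)
  k1 = (3.383365, 0.033289)
  predictor → (2.525232, 0.204129)
  k2 = (4.445334, 0.126289)
  → (2.620810, 0.212499)
(u(1.66), v(1.66)) ≈ (2.6208, 0.2125)

2.6208, 0.2125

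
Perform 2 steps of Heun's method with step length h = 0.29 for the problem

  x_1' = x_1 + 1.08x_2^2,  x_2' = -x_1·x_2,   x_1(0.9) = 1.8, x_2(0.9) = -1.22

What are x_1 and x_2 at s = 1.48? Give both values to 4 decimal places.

3.7577, -0.3282

Heun on (x_1,x_2): k1 = f(s_n, state_n); k2 = f(s_n + h, state_n + h·k1); state_{n+1} = state_n + (h/2)·(k1 + k2).
0.900000: (1.800000, -1.220000)
  k1 = (3.407472, 2.196000)
  predictor → (2.788167, -0.583160)
  k2 = (3.155449, 1.625947)
  → (2.751623, -0.665818)
1.190000: (2.751623, -0.665818)
  k1 = (3.230402, 1.832079)
  predictor → (3.688440, -0.134515)
  k2 = (3.707982, 0.496149)
  → (3.757689, -0.328225)
(x_1(1.48), x_2(1.48)) ≈ (3.7577, -0.3282)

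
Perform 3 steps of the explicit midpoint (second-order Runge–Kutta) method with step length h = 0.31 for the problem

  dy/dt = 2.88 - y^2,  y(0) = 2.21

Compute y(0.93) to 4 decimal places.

Midpoint: k1 = f(t_n, y_n); k2 = f(t_n + h/2, y_n + (h/2)·k1); y_{n+1} = y_n + h·k2.
t=0.000000, y=2.210000:
  k1 = f(0.000000, 2.210000) = -2.004100
  k2 = f(0.155000, 1.899364) = -0.727586
  y ← 2.210000 + 0.31·(-0.727586) = 1.984448
t=0.310000, y=1.984448:
  k1 = f(0.310000, 1.984448) = -1.058036
  k2 = f(0.465000, 1.820453) = -0.434049
  y ← 1.984448 + 0.31·(-0.434049) = 1.849893
t=0.620000, y=1.849893:
  k1 = f(0.620000, 1.849893) = -0.542105
  k2 = f(0.775000, 1.765867) = -0.238286
  y ← 1.849893 + 0.31·(-0.238286) = 1.776025
y(0.93) ≈ 1.7760

1.7760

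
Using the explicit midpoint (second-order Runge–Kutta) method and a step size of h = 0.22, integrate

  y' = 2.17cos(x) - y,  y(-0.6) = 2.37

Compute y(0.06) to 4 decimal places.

2.2328

Midpoint: k1 = f(x_n, y_n); k2 = f(x_n + h/2, y_n + (h/2)·k1); y_{n+1} = y_n + h·k2.
x=-0.600000, y=2.370000:
  k1 = f(-0.600000, 2.370000) = -0.579022
  k2 = f(-0.490000, 2.306308) = -0.391645
  y ← 2.370000 + 0.22·(-0.391645) = 2.283838
x=-0.380000, y=2.283838:
  k1 = f(-0.380000, 2.283838) = -0.268636
  k2 = f(-0.270000, 2.254288) = -0.162905
  y ← 2.283838 + 0.22·(-0.162905) = 2.247999
x=-0.160000, y=2.247999:
  k1 = f(-0.160000, 2.247999) = -0.105716
  k2 = f(-0.050000, 2.236370) = -0.069082
  y ← 2.247999 + 0.22·(-0.069082) = 2.232801
y(0.06) ≈ 2.2328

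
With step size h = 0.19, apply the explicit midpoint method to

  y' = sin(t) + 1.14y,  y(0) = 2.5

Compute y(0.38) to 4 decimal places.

Midpoint: k1 = f(t_n, y_n); k2 = f(t_n + h/2, y_n + (h/2)·k1); y_{n+1} = y_n + h·k2.
t=0.000000, y=2.500000:
  k1 = f(0.000000, 2.500000) = 2.850000
  k2 = f(0.095000, 2.770750) = 3.253512
  y ← 2.500000 + 0.19·3.253512 = 3.118167
t=0.190000, y=3.118167:
  k1 = f(0.190000, 3.118167) = 3.743570
  k2 = f(0.285000, 3.473806) = 4.241297
  y ← 3.118167 + 0.19·4.241297 = 3.924014
y(0.38) ≈ 3.9240

3.9240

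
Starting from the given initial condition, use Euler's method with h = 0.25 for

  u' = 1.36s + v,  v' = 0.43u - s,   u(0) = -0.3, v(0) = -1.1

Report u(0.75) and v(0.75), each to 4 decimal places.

Euler on (u,v): u_{n+1} = u_n + h·u', v_{n+1} = v_n + h·v'.
0.000000: (-0.300000, -1.100000); f=(-1.100000, -0.129000) → (-0.575000, -1.132250)
0.250000: (-0.575000, -1.132250); f=(-0.792250, -0.497250) → (-0.773062, -1.256563)
0.500000: (-0.773062, -1.256563); f=(-0.576562, -0.832417) → (-0.917203, -1.464667)
(u(0.75), v(0.75)) ≈ (-0.9172, -1.4647)

-0.9172, -1.4647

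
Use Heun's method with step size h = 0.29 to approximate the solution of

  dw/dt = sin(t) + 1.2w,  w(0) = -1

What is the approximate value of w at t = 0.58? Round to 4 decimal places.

-1.7903

Heun: k1 = f(t_n, w_n); k2 = f(t_n + h, w_n + h·k1); w_{n+1} = w_n + (h/2)·(k1 + k2).
t=0.000000, w=-1.000000:
  k1 = f(0.000000, -1.000000) = -1.200000
  k2 = f(0.290000, -1.348000) = -1.331648
  w ← -1.000000 + (0.29/2)·(-1.200000 + (-1.331648)) = -1.367089
t=0.290000, w=-1.367089:
  k1 = f(0.290000, -1.367089) = -1.354554
  k2 = f(0.580000, -1.759910) = -1.563868
  w ← -1.367089 + (0.29/2)·(-1.354554 + (-1.563868)) = -1.790260
w(0.58) ≈ -1.7903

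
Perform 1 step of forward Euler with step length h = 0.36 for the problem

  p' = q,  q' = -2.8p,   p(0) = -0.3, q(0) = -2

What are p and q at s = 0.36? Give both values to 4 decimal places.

Euler on (p,q): p_{n+1} = p_n + h·p', q_{n+1} = q_n + h·q'.
0.000000: (-0.300000, -2.000000); f=(-2.000000, 0.840000) → (-1.020000, -1.697600)
(p(0.36), q(0.36)) ≈ (-1.0200, -1.6976)

-1.0200, -1.6976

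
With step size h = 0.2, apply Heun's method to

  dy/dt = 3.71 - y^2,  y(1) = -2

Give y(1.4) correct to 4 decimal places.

-2.2595

Heun: k1 = f(t_n, y_n); k2 = f(t_n + h, y_n + h·k1); y_{n+1} = y_n + (h/2)·(k1 + k2).
t=1.000000, y=-2.000000:
  k1 = f(1.000000, -2.000000) = -0.290000
  k2 = f(1.200000, -2.058000) = -0.525364
  y ← -2.000000 + (0.2/2)·(-0.290000 + (-0.525364)) = -2.081536
t=1.200000, y=-2.081536:
  k1 = f(1.200000, -2.081536) = -0.622794
  k2 = f(1.400000, -2.206095) = -1.156856
  y ← -2.081536 + (0.2/2)·(-0.622794 + (-1.156856)) = -2.259501
y(1.4) ≈ -2.2595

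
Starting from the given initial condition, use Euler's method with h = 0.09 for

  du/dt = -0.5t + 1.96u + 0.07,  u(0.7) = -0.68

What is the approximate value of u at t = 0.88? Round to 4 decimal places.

Euler: u_{n+1} = u_n + h·f(t_n, u_n).
t=0.700000, u=-0.680000: f=-1.612800 → u ← -0.680000 + 0.09·(-1.612800) = -0.825152
t=0.790000, u=-0.825152: f=-1.942298 → u ← -0.825152 + 0.09·(-1.942298) = -0.999959
u(0.88) ≈ -1.0000

-1.0000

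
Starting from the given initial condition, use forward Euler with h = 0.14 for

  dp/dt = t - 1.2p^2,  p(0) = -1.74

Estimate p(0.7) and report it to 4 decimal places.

Euler: p_{n+1} = p_n + h·f(t_n, p_n).
t=0.000000, p=-1.740000: f=-3.633120 → p ← -1.740000 + 0.14·(-3.633120) = -2.248637
t=0.140000, p=-2.248637: f=-5.927641 → p ← -2.248637 + 0.14·(-5.927641) = -3.078507
t=0.280000, p=-3.078507: f=-11.092643 → p ← -3.078507 + 0.14·(-11.092643) = -4.631477
t=0.420000, p=-4.631477: f=-25.320690 → p ← -4.631477 + 0.14·(-25.320690) = -8.176373
t=0.560000, p=-8.176373: f=-79.663694 → p ← -8.176373 + 0.14·(-79.663694) = -19.329290
p(0.7) ≈ -19.3293

-19.3293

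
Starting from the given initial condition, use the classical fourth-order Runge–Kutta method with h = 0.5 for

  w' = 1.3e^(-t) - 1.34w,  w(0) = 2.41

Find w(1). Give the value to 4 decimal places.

RK4: k1 = f(t_n, w_n); k2 = f(t_n + h/2, w_n + (h/2)·k1); k3 = f(t_n + h/2, w_n + (h/2)·k2); k4 = f(t_n + h, w_n + h·k3); w_{n+1} = w_n + (h/6)·(k1 + 2k2 + 2k3 + k4).
t=0.000000, w=2.410000:
  k1 = f(0.000000, 2.410000) = -1.929400
  k2 = f(0.250000, 1.927650) = -1.570610
  k3 = f(0.250000, 2.017348) = -1.690805
  k4 = f(0.500000, 1.564598) = -1.308071
  w ← 2.410000 + (0.5/6)·(k1 + 2k2 + 2k3 + k4) = 1.596642
t=0.500000, w=1.596642:
  k1 = f(0.500000, 1.596642) = -1.351010
  k2 = f(0.750000, 1.258889) = -1.072835
  k3 = f(0.750000, 1.328433) = -1.166024
  k4 = f(1.000000, 1.013630) = -0.880021
  w ← 1.596642 + (0.5/6)·(k1 + 2k2 + 2k3 + k4) = 1.037579
w(1) ≈ 1.0376

1.0376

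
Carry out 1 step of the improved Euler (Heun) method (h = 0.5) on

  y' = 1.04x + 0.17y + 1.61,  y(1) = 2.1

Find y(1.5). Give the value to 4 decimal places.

Heun: k1 = f(x_n, y_n); k2 = f(x_n + h, y_n + h·k1); y_{n+1} = y_n + (h/2)·(k1 + k2).
x=1.000000, y=2.100000:
  k1 = f(1.000000, 2.100000) = 3.007000
  k2 = f(1.500000, 3.603500) = 3.782595
  y ← 2.100000 + (0.5/2)·(3.007000 + 3.782595) = 3.797399
y(1.5) ≈ 3.7974

3.7974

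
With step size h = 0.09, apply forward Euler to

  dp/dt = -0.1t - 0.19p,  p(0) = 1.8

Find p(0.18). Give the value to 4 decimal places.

Euler: p_{n+1} = p_n + h·f(t_n, p_n).
t=0.000000, p=1.800000: f=-0.342000 → p ← 1.800000 + 0.09·(-0.342000) = 1.769220
t=0.090000, p=1.769220: f=-0.345152 → p ← 1.769220 + 0.09·(-0.345152) = 1.738156
p(0.18) ≈ 1.7382

1.7382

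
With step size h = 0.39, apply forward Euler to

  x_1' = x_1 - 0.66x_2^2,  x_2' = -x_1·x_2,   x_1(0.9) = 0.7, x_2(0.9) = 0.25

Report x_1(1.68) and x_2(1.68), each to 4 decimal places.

Euler on (x_1,x_2): x_1_{n+1} = x_1_n + h·x_1', x_2_{n+1} = x_2_n + h·x_2'.
0.900000: (0.700000, 0.250000); f=(0.658750, -0.175000) → (0.956912, 0.181750)
1.290000: (0.956912, 0.181750); f=(0.935111, -0.173919) → (1.321606, 0.113922)
(x_1(1.68), x_2(1.68)) ≈ (1.3216, 0.1139)

1.3216, 0.1139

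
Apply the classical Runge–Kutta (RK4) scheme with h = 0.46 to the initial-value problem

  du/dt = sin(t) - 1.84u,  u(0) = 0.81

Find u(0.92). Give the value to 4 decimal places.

RK4: k1 = f(t_n, u_n); k2 = f(t_n + h/2, u_n + (h/2)·k1); k3 = f(t_n + h/2, u_n + (h/2)·k2); k4 = f(t_n + h, u_n + h·k3); u_{n+1} = u_n + (h/6)·(k1 + 2k2 + 2k3 + k4).
t=0.000000, u=0.810000:
  k1 = f(0.000000, 0.810000) = -1.490400
  k2 = f(0.230000, 0.467208) = -0.631685
  k3 = f(0.230000, 0.664712) = -0.995093
  k4 = f(0.460000, 0.352257) = -0.204205
  u ← 0.810000 + (0.46/6)·(k1 + 2k2 + 2k3 + k4) = 0.430641
t=0.460000, u=0.430641:
  k1 = f(0.460000, 0.430641) = -0.348431
  k2 = f(0.690000, 0.350502) = -0.008386
  k3 = f(0.690000, 0.428712) = -0.152293
  k4 = f(0.920000, 0.360586) = 0.132123
  u ← 0.430641 + (0.46/6)·(k1 + 2k2 + 2k3 + k4) = 0.389420
u(0.92) ≈ 0.3894

0.3894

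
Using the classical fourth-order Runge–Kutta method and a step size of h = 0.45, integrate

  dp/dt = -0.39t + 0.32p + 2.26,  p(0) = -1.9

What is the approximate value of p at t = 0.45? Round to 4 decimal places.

RK4: k1 = f(t_n, p_n); k2 = f(t_n + h/2, p_n + (h/2)·k1); k3 = f(t_n + h/2, p_n + (h/2)·k2); k4 = f(t_n + h, p_n + h·k3); p_{n+1} = p_n + (h/6)·(k1 + 2k2 + 2k3 + k4).
t=0.000000, p=-1.900000:
  k1 = f(0.000000, -1.900000) = 1.652000
  k2 = f(0.225000, -1.528300) = 1.683194
  k3 = f(0.225000, -1.521281) = 1.685440
  k4 = f(0.450000, -1.141552) = 1.719203
  p ← -1.900000 + (0.45/6)·(k1 + 2k2 + 2k3 + k4) = -1.141865
p(0.45) ≈ -1.1419

-1.1419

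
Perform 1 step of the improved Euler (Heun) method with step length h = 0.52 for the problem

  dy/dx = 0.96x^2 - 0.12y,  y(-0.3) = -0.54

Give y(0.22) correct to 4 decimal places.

-0.4742

Heun: k1 = f(x_n, y_n); k2 = f(x_n + h, y_n + h·k1); y_{n+1} = y_n + (h/2)·(k1 + k2).
x=-0.300000, y=-0.540000:
  k1 = f(-0.300000, -0.540000) = 0.151200
  k2 = f(0.220000, -0.461376) = 0.101829
  y ← -0.540000 + (0.52/2)·(0.151200 + 0.101829) = -0.474212
y(0.22) ≈ -0.4742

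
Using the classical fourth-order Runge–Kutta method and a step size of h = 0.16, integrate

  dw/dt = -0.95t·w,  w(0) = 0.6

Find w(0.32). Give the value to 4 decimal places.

0.5715

RK4: k1 = f(t_n, w_n); k2 = f(t_n + h/2, w_n + (h/2)·k1); k3 = f(t_n + h/2, w_n + (h/2)·k2); k4 = f(t_n + h, w_n + h·k3); w_{n+1} = w_n + (h/6)·(k1 + 2k2 + 2k3 + k4).
t=0.000000, w=0.600000:
  k1 = f(0.000000, 0.600000) = 0.000000
  k2 = f(0.080000, 0.600000) = -0.045600
  k3 = f(0.080000, 0.596352) = -0.045323
  k4 = f(0.160000, 0.592748) = -0.090098
  w ← 0.600000 + (0.16/6)·(k1 + 2k2 + 2k3 + k4) = 0.592748
t=0.160000, w=0.592748:
  k1 = f(0.160000, 0.592748) = -0.090098
  k2 = f(0.240000, 0.585540) = -0.133503
  k3 = f(0.240000, 0.582068) = -0.132711
  k4 = f(0.320000, 0.571514) = -0.173740
  w ← 0.592748 + (0.16/6)·(k1 + 2k2 + 2k3 + k4) = 0.571514
w(0.32) ≈ 0.5715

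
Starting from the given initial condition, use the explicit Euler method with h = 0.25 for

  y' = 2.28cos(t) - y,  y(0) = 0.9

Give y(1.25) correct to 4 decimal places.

Euler: y_{n+1} = y_n + h·f(t_n, y_n).
t=0.000000, y=0.900000: f=1.380000 → y ← 0.900000 + 0.25·1.380000 = 1.245000
t=0.250000, y=1.245000: f=0.964120 → y ← 1.245000 + 0.25·0.964120 = 1.486030
t=0.500000, y=1.486030: f=0.514858 → y ← 1.486030 + 0.25·0.514858 = 1.614745
t=0.750000, y=1.614745: f=0.053506 → y ← 1.614745 + 0.25·0.053506 = 1.628121
t=1.000000, y=1.628121: f=-0.396232 → y ← 1.628121 + 0.25·(-0.396232) = 1.529063
y(1.25) ≈ 1.5291

1.5291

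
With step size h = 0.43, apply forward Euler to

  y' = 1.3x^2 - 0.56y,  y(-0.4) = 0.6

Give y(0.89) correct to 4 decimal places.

0.4328

Euler: y_{n+1} = y_n + h·f(x_n, y_n).
x=-0.400000, y=0.600000: f=-0.128000 → y ← 0.600000 + 0.43·(-0.128000) = 0.544960
x=0.030000, y=0.544960: f=-0.304008 → y ← 0.544960 + 0.43·(-0.304008) = 0.414237
x=0.460000, y=0.414237: f=0.043107 → y ← 0.414237 + 0.43·0.043107 = 0.432773
y(0.89) ≈ 0.4328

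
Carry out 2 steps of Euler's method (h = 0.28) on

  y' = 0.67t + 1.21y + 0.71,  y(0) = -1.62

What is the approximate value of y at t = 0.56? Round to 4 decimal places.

Euler: y_{n+1} = y_n + h·f(t_n, y_n).
t=0.000000, y=-1.620000: f=-1.250200 → y ← -1.620000 + 0.28·(-1.250200) = -1.970056
t=0.280000, y=-1.970056: f=-1.486168 → y ← -1.970056 + 0.28·(-1.486168) = -2.386183
y(0.56) ≈ -2.3862

-2.3862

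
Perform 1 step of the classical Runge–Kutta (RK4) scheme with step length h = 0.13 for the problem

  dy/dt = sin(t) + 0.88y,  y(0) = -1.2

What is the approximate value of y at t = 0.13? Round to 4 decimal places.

RK4: k1 = f(t_n, y_n); k2 = f(t_n + h/2, y_n + (h/2)·k1); k3 = f(t_n + h/2, y_n + (h/2)·k2); k4 = f(t_n + h, y_n + h·k3); y_{n+1} = y_n + (h/6)·(k1 + 2k2 + 2k3 + k4).
t=0.000000, y=-1.200000:
  k1 = f(0.000000, -1.200000) = -1.056000
  k2 = f(0.065000, -1.268640) = -1.051449
  k3 = f(0.065000, -1.268344) = -1.051189
  k4 = f(0.130000, -1.336655) = -1.046622
  y ← -1.200000 + (0.13/6)·(k1 + 2k2 + 2k3 + k4) = -1.336671
y(0.13) ≈ -1.3367

-1.3367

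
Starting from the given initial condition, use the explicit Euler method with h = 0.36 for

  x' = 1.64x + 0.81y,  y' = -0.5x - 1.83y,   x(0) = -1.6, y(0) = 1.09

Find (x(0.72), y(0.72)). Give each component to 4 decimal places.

-3.3491, 0.6260

Euler on (x,y): x_{n+1} = x_n + h·x', y_{n+1} = y_n + h·y'.
0.000000: (-1.600000, 1.090000); f=(-1.741100, -1.194700) → (-2.226796, 0.659908)
0.360000: (-2.226796, 0.659908); f=(-3.117420, -0.094234) → (-3.349067, 0.625984)
(x(0.72), y(0.72)) ≈ (-3.3491, 0.6260)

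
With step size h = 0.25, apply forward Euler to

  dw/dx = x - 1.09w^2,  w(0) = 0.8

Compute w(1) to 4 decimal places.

Euler: w_{n+1} = w_n + h·f(x_n, w_n).
x=0.000000, w=0.800000: f=-0.697600 → w ← 0.800000 + 0.25·(-0.697600) = 0.625600
x=0.250000, w=0.625600: f=-0.176599 → w ← 0.625600 + 0.25·(-0.176599) = 0.581450
x=0.500000, w=0.581450: f=0.131488 → w ← 0.581450 + 0.25·0.131488 = 0.614322
x=0.750000, w=0.614322: f=0.338643 → w ← 0.614322 + 0.25·0.338643 = 0.698983
w(1) ≈ 0.6990

0.6990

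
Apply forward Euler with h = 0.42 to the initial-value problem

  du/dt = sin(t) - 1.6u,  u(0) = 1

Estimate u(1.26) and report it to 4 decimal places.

0.4042

Euler: u_{n+1} = u_n + h·f(t_n, u_n).
t=0.000000, u=1.000000: f=-1.600000 → u ← 1.000000 + 0.42·(-1.600000) = 0.328000
t=0.420000, u=0.328000: f=-0.117040 → u ← 0.328000 + 0.42·(-0.117040) = 0.278843
t=0.840000, u=0.278843: f=0.298494 → u ← 0.278843 + 0.42·0.298494 = 0.404211
u(1.26) ≈ 0.4042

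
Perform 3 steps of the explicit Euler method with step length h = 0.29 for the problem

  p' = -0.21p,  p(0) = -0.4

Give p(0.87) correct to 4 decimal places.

Euler: p_{n+1} = p_n + h·f(t_n, p_n).
t=0.000000, p=-0.400000: f=0.084000 → p ← -0.400000 + 0.29·0.084000 = -0.375640
t=0.290000, p=-0.375640: f=0.078884 → p ← -0.375640 + 0.29·0.078884 = -0.352764
t=0.580000, p=-0.352764: f=0.074080 → p ← -0.352764 + 0.29·0.074080 = -0.331280
p(0.87) ≈ -0.3313

-0.3313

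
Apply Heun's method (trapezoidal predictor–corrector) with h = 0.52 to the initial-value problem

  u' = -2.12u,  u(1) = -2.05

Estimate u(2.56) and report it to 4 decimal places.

-0.2644

Heun: k1 = f(s_n, u_n); k2 = f(s_n + h, u_n + h·k1); u_{n+1} = u_n + (h/2)·(k1 + k2).
s=1.000000, u=-2.050000:
  k1 = f(1.000000, -2.050000) = 4.346000
  k2 = f(1.520000, 0.209920) = -0.445030
  u ← -2.050000 + (0.52/2)·(4.346000 + (-0.445030)) = -1.035748
s=1.520000, u=-1.035748:
  k1 = f(1.520000, -1.035748) = 2.195786
  k2 = f(2.040000, 0.106061) = -0.224848
  u ← -1.035748 + (0.52/2)·(2.195786 + (-0.224848)) = -0.523304
s=2.040000, u=-0.523304:
  k1 = f(2.040000, -0.523304) = 1.109405
  k2 = f(2.560000, 0.053586) = -0.113603
  u ← -0.523304 + (0.52/2)·(1.109405 + (-0.113603)) = -0.264396
u(2.56) ≈ -0.2644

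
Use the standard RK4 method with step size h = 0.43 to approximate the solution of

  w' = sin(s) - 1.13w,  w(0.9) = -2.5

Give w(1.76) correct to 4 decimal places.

RK4: k1 = f(s_n, w_n); k2 = f(s_n + h/2, w_n + (h/2)·k1); k3 = f(s_n + h/2, w_n + (h/2)·k2); k4 = f(s_n + h, w_n + h·k3); w_{n+1} = w_n + (h/6)·(k1 + 2k2 + 2k3 + k4).
s=0.900000, w=-2.500000:
  k1 = f(0.900000, -2.500000) = 3.608327
  k2 = f(1.115000, -1.724210) = 2.846268
  k3 = f(1.115000, -1.888052) = 3.031410
  k4 = f(1.330000, -1.196494) = 2.323186
  w ← -2.500000 + (0.43/6)·(k1 + 2k2 + 2k3 + k4) = -1.232441
s=1.330000, w=-1.232441:
  k1 = f(1.330000, -1.232441) = 2.363807
  k2 = f(1.545000, -0.724223) = 1.818039
  k3 = f(1.545000, -0.841563) = 1.950633
  k4 = f(1.760000, -0.393669) = 1.427000
  w ← -1.232441 + (0.43/6)·(k1 + 2k2 + 2k3 + k4) = -0.420590
w(1.76) ≈ -0.4206

-0.4206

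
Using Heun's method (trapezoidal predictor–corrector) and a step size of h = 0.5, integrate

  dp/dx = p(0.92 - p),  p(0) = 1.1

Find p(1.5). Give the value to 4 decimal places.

Heun: k1 = f(x_n, p_n); k2 = f(x_n + h, p_n + h·k1); p_{n+1} = p_n + (h/2)·(k1 + k2).
x=0.000000, p=1.100000:
  k1 = f(0.000000, 1.100000) = -0.198000
  k2 = f(0.500000, 1.001000) = -0.081081
  p ← 1.100000 + (0.5/2)·(-0.198000 + (-0.081081)) = 1.030230
x=0.500000, p=1.030230:
  k1 = f(0.500000, 1.030230) = -0.113562
  k2 = f(1.000000, 0.973449) = -0.052030
  p ← 1.030230 + (0.5/2)·(-0.113562 + (-0.052030)) = 0.988832
x=1.000000, p=0.988832:
  k1 = f(1.000000, 0.988832) = -0.068063
  k2 = f(1.500000, 0.954800) = -0.033227
  p ← 0.988832 + (0.5/2)·(-0.068063 + (-0.033227)) = 0.963509
p(1.5) ≈ 0.9635

0.9635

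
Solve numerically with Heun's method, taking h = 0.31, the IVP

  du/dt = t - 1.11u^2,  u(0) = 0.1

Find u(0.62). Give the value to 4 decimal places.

Heun: k1 = f(t_n, u_n); k2 = f(t_n + h, u_n + h·k1); u_{n+1} = u_n + (h/2)·(k1 + k2).
t=0.000000, u=0.100000:
  k1 = f(0.000000, 0.100000) = -0.011100
  k2 = f(0.310000, 0.096559) = 0.299651
  u ← 0.100000 + (0.31/2)·(-0.011100 + 0.299651) = 0.144725
t=0.310000, u=0.144725:
  k1 = f(0.310000, 0.144725) = 0.286751
  k2 = f(0.620000, 0.233618) = 0.559419
  u ← 0.144725 + (0.31/2)·(0.286751 + 0.559419) = 0.275882
u(0.62) ≈ 0.2759

0.2759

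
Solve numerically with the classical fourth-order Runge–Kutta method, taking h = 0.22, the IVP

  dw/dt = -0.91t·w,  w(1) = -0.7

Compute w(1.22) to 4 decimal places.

-0.5605

RK4: k1 = f(t_n, w_n); k2 = f(t_n + h/2, w_n + (h/2)·k1); k3 = f(t_n + h/2, w_n + (h/2)·k2); k4 = f(t_n + h, w_n + h·k3); w_{n+1} = w_n + (h/6)·(k1 + 2k2 + 2k3 + k4).
t=1.000000, w=-0.700000:
  k1 = f(1.000000, -0.700000) = 0.637000
  k2 = f(1.110000, -0.629930) = 0.636292
  k3 = f(1.110000, -0.630008) = 0.636371
  k4 = f(1.220000, -0.559998) = 0.621710
  w ← -0.700000 + (0.22/6)·(k1 + 2k2 + 2k3 + k4) = -0.560519
w(1.22) ≈ -0.5605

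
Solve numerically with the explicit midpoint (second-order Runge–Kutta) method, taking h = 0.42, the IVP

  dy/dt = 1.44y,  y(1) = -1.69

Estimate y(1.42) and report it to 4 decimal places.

Midpoint: k1 = f(t_n, y_n); k2 = f(t_n + h/2, y_n + (h/2)·k1); y_{n+1} = y_n + h·k2.
t=1.000000, y=-1.690000:
  k1 = f(1.000000, -1.690000) = -2.433600
  k2 = f(1.210000, -2.201056) = -3.169521
  y ← -1.690000 + 0.42·(-3.169521) = -3.021199
y(1.42) ≈ -3.0212

-3.0212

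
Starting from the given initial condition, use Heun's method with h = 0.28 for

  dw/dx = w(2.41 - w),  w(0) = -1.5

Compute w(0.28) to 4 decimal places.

Heun: k1 = f(x_n, w_n); k2 = f(x_n + h, w_n + h·k1); w_{n+1} = w_n + (h/2)·(k1 + k2).
x=0.000000, w=-1.500000:
  k1 = f(0.000000, -1.500000) = -5.865000
  k2 = f(0.280000, -3.142200) = -17.446123
  w ← -1.500000 + (0.28/2)·(-5.865000 + (-17.446123)) = -4.763557
w(0.28) ≈ -4.7636

-4.7636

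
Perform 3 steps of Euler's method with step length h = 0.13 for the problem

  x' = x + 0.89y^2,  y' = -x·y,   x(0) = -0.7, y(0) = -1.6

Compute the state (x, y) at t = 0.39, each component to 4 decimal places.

Euler on (x,y): x_{n+1} = x_n + h·x', y_{n+1} = y_n + h·y'.
0.000000: (-0.700000, -1.600000); f=(1.578400, -1.120000) → (-0.494808, -1.745600)
0.130000: (-0.494808, -1.745600); f=(2.217128, -0.863737) → (-0.206581, -1.857886)
0.260000: (-0.206581, -1.857886); f=(2.865467, -0.383805) → (0.165929, -1.907780)
(x(0.39), y(0.39)) ≈ (0.1659, -1.9078)

0.1659, -1.9078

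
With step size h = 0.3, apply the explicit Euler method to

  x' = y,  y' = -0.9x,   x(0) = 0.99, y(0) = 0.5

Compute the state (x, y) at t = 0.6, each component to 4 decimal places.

1.2098, -0.0751

Euler on (x,y): x_{n+1} = x_n + h·x', y_{n+1} = y_n + h·y'.
0.000000: (0.990000, 0.500000); f=(0.500000, -0.891000) → (1.140000, 0.232700)
0.300000: (1.140000, 0.232700); f=(0.232700, -1.026000) → (1.209810, -0.075100)
(x(0.6), y(0.6)) ≈ (1.2098, -0.0751)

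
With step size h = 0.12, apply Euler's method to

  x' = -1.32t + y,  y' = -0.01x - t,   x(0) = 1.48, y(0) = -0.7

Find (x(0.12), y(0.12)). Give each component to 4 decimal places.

1.3960, -0.7018

Euler on (x,y): x_{n+1} = x_n + h·x', y_{n+1} = y_n + h·y'.
0.000000: (1.480000, -0.700000); f=(-0.700000, -0.014800) → (1.396000, -0.701776)
(x(0.12), y(0.12)) ≈ (1.3960, -0.7018)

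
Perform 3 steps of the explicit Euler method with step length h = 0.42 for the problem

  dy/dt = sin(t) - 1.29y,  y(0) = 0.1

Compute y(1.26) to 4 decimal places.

Euler: y_{n+1} = y_n + h·f(t_n, y_n).
t=0.000000, y=0.100000: f=-0.129000 → y ← 0.100000 + 0.42·(-0.129000) = 0.045820
t=0.420000, y=0.045820: f=0.348653 → y ← 0.045820 + 0.42·0.348653 = 0.192254
t=0.840000, y=0.192254: f=0.496635 → y ← 0.192254 + 0.42·0.496635 = 0.400841
y(1.26) ≈ 0.4008

0.4008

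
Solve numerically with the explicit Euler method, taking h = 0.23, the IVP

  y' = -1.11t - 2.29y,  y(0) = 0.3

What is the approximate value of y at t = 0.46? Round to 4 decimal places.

Euler: y_{n+1} = y_n + h·f(t_n, y_n).
t=0.000000, y=0.300000: f=-0.687000 → y ← 0.300000 + 0.23·(-0.687000) = 0.141990
t=0.230000, y=0.141990: f=-0.580457 → y ← 0.141990 + 0.23·(-0.580457) = 0.008485
y(0.46) ≈ 0.0085

0.0085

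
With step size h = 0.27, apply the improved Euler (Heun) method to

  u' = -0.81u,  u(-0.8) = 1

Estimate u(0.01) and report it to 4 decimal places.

0.5221

Heun: k1 = f(x_n, u_n); k2 = f(x_n + h, u_n + h·k1); u_{n+1} = u_n + (h/2)·(k1 + k2).
x=-0.800000, u=1.000000:
  k1 = f(-0.800000, 1.000000) = -0.810000
  k2 = f(-0.530000, 0.781300) = -0.632853
  u ← 1.000000 + (0.27/2)·(-0.810000 + (-0.632853)) = 0.805215
x=-0.530000, u=0.805215:
  k1 = f(-0.530000, 0.805215) = -0.652224
  k2 = f(-0.260000, 0.629114) = -0.509583
  u ← 0.805215 + (0.27/2)·(-0.652224 + (-0.509583)) = 0.648371
x=-0.260000, u=0.648371:
  k1 = f(-0.260000, 0.648371) = -0.525180
  k2 = f(0.010000, 0.506572) = -0.410323
  u ← 0.648371 + (0.27/2)·(-0.525180 + (-0.410323)) = 0.522078
u(0.01) ≈ 0.5221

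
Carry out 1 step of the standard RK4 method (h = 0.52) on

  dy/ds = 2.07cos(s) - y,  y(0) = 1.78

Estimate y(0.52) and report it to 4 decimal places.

1.8551

RK4: k1 = f(s_n, y_n); k2 = f(s_n + h/2, y_n + (h/2)·k1); k3 = f(s_n + h/2, y_n + (h/2)·k2); k4 = f(s_n + h, y_n + h·k3); y_{n+1} = y_n + (h/6)·(k1 + 2k2 + 2k3 + k4).
s=0.000000, y=1.780000:
  k1 = f(0.000000, 1.780000) = 0.290000
  k2 = f(0.260000, 1.855400) = 0.145027
  k3 = f(0.260000, 1.817707) = 0.182720
  k4 = f(0.520000, 1.875014) = -0.078629
  y ← 1.780000 + (0.52/6)·(k1 + 2k2 + 2k3 + k4) = 1.855128
y(0.52) ≈ 1.8551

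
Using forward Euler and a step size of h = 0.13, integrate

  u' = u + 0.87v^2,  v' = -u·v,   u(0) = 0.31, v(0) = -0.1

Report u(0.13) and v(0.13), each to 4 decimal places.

0.3514, -0.0960

Euler on (u,v): u_{n+1} = u_n + h·u', v_{n+1} = v_n + h·v'.
0.000000: (0.310000, -0.100000); f=(0.318700, 0.031000) → (0.351431, -0.095970)
(u(0.13), v(0.13)) ≈ (0.3514, -0.0960)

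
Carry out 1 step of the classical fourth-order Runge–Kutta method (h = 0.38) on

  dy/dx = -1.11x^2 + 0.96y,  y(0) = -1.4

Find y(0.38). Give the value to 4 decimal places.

-2.0386

RK4: k1 = f(x_n, y_n); k2 = f(x_n + h/2, y_n + (h/2)·k1); k3 = f(x_n + h/2, y_n + (h/2)·k2); k4 = f(x_n + h, y_n + h·k3); y_{n+1} = y_n + (h/6)·(k1 + 2k2 + 2k3 + k4).
x=0.000000, y=-1.400000:
  k1 = f(0.000000, -1.400000) = -1.344000
  k2 = f(0.190000, -1.655360) = -1.629217
  k3 = f(0.190000, -1.709551) = -1.681240
  k4 = f(0.380000, -2.038871) = -2.117600
  y ← -1.400000 + (0.38/6)·(k1 + 2k2 + 2k3 + k4) = -2.038559
y(0.38) ≈ -2.0386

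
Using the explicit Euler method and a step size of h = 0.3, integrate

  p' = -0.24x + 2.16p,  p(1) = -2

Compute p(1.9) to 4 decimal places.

Euler: p_{n+1} = p_n + h·f(x_n, p_n).
x=1.000000, p=-2.000000: f=-4.560000 → p ← -2.000000 + 0.3·(-4.560000) = -3.368000
x=1.300000, p=-3.368000: f=-7.586880 → p ← -3.368000 + 0.3·(-7.586880) = -5.644064
x=1.600000, p=-5.644064: f=-12.575178 → p ← -5.644064 + 0.3·(-12.575178) = -9.416617
p(1.9) ≈ -9.4166

-9.4166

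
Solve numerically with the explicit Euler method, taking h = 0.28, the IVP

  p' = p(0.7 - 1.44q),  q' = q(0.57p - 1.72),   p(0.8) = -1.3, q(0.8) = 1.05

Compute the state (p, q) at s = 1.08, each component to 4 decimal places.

-1.0044, 0.3265

Euler on (p,q): p_{n+1} = p_n + h·p', q_{n+1} = q_n + h·q'.
0.800000: (-1.300000, 1.050000); f=(1.055600, -2.584050) → (-1.004432, 0.326466)
(p(1.08), q(1.08)) ≈ (-1.0044, 0.3265)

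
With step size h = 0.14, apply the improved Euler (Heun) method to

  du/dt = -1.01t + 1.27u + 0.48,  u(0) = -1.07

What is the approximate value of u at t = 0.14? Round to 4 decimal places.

-1.2139

Heun: k1 = f(t_n, u_n); k2 = f(t_n + h, u_n + h·k1); u_{n+1} = u_n + (h/2)·(k1 + k2).
t=0.000000, u=-1.070000:
  k1 = f(0.000000, -1.070000) = -0.878900
  k2 = f(0.140000, -1.193046) = -1.176568
  u ← -1.070000 + (0.14/2)·(-0.878900 + (-1.176568)) = -1.213883
u(0.14) ≈ -1.2139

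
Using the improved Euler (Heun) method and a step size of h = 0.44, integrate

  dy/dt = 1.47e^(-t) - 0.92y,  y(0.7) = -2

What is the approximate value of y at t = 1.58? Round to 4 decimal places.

-0.6541

Heun: k1 = f(t_n, y_n); k2 = f(t_n + h, y_n + h·k1); y_{n+1} = y_n + (h/2)·(k1 + k2).
t=0.700000, y=-2.000000:
  k1 = f(0.700000, -2.000000) = 2.569980
  k2 = f(1.140000, -0.869209) = 1.269806
  y ← -2.000000 + (0.44/2)·(2.569980 + 1.269806) = -1.155247
t=1.140000, y=-1.155247:
  k1 = f(1.140000, -1.155247) = 1.532961
  k2 = f(1.580000, -0.480744) = 0.745068
  y ← -1.155247 + (0.44/2)·(1.532961 + 0.745068) = -0.654081
y(1.58) ≈ -0.6541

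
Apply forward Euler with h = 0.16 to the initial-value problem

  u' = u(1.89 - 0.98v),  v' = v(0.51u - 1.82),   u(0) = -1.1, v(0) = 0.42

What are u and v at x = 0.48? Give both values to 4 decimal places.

Euler on (u,v): u_{n+1} = u_n + h·u', v_{n+1} = v_n + h·v'.
0.000000: (-1.100000, 0.420000); f=(-1.626240, -1.000020) → (-1.360198, 0.259997)
0.160000: (-1.360198, 0.259997); f=(-2.224201, -0.653554) → (-1.716071, 0.155428)
0.320000: (-1.716071, 0.155428); f=(-2.981982, -0.418909) → (-2.193188, 0.088403)
(u(0.48), v(0.48)) ≈ (-2.1932, 0.0884)

-2.1932, 0.0884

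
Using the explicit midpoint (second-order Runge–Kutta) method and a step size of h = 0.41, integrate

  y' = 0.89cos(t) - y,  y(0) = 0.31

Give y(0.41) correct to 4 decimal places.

Midpoint: k1 = f(t_n, y_n); k2 = f(t_n + h/2, y_n + (h/2)·k1); y_{n+1} = y_n + h·k2.
t=0.000000, y=0.310000:
  k1 = f(0.000000, 0.310000) = 0.580000
  k2 = f(0.205000, 0.428900) = 0.442464
  y ← 0.310000 + 0.41·0.442464 = 0.491410
y(0.41) ≈ 0.4914

0.4914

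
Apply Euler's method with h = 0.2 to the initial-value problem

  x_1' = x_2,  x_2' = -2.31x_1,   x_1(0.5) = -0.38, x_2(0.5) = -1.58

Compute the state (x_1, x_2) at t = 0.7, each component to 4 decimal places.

-0.6960, -1.4044

Euler on (x_1,x_2): x_1_{n+1} = x_1_n + h·x_1', x_2_{n+1} = x_2_n + h·x_2'.
0.500000: (-0.380000, -1.580000); f=(-1.580000, 0.877800) → (-0.696000, -1.404440)
(x_1(0.7), x_2(0.7)) ≈ (-0.6960, -1.4044)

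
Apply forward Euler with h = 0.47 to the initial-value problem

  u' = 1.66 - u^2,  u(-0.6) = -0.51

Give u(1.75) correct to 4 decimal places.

1.2890

Euler: u_{n+1} = u_n + h·f(t_n, u_n).
t=-0.600000, u=-0.510000: f=1.399900 → u ← -0.510000 + 0.47·1.399900 = 0.147953
t=-0.130000, u=0.147953: f=1.638110 → u ← 0.147953 + 0.47·1.638110 = 0.917865
t=0.340000, u=0.917865: f=0.817524 → u ← 0.917865 + 0.47·0.817524 = 1.302101
t=0.810000, u=1.302101: f=-0.035467 → u ← 1.302101 + 0.47·(-0.035467) = 1.285431
t=1.280000, u=1.285431: f=0.007666 → u ← 1.285431 + 0.47·0.007666 = 1.289034
u(1.75) ≈ 1.2890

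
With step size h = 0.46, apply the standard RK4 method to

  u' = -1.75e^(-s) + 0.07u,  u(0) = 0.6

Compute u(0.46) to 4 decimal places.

RK4: k1 = f(s_n, u_n); k2 = f(s_n + h/2, u_n + (h/2)·k1); k3 = f(s_n + h/2, u_n + (h/2)·k2); k4 = f(s_n + h, u_n + h·k3); u_{n+1} = u_n + (h/6)·(k1 + 2k2 + 2k3 + k4).
s=0.000000, u=0.600000:
  k1 = f(0.000000, 0.600000) = -1.708000
  k2 = f(0.230000, 0.207160) = -1.375933
  k3 = f(0.230000, 0.283536) = -1.370586
  k4 = f(0.460000, -0.030470) = -1.106879
  u ← 0.600000 + (0.46/6)·(k1 + 2k2 + 2k3 + k4) = -0.036940
u(0.46) ≈ -0.0369

-0.0369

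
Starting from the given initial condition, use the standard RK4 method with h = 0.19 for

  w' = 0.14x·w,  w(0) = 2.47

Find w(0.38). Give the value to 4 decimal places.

2.4951

RK4: k1 = f(x_n, w_n); k2 = f(x_n + h/2, w_n + (h/2)·k1); k3 = f(x_n + h/2, w_n + (h/2)·k2); k4 = f(x_n + h, w_n + h·k3); w_{n+1} = w_n + (h/6)·(k1 + 2k2 + 2k3 + k4).
x=0.000000, w=2.470000:
  k1 = f(0.000000, 2.470000) = 0.000000
  k2 = f(0.095000, 2.470000) = 0.032851
  k3 = f(0.095000, 2.473121) = 0.032893
  k4 = f(0.190000, 2.476250) = 0.065868
  w ← 2.470000 + (0.19/6)·(k1 + 2k2 + 2k3 + k4) = 2.476250
x=0.190000, w=2.476250:
  k1 = f(0.190000, 2.476250) = 0.065868
  k2 = f(0.285000, 2.482507) = 0.099052
  k3 = f(0.285000, 2.485660) = 0.099178
  k4 = f(0.380000, 2.495093) = 0.132739
  w ← 2.476250 + (0.19/6)·(k1 + 2k2 + 2k3 + k4) = 2.495093
w(0.38) ≈ 2.4951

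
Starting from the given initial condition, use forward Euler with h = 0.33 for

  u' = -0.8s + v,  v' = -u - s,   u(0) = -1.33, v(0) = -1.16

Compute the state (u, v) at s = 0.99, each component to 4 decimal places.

Euler on (u,v): u_{n+1} = u_n + h·u', v_{n+1} = v_n + h·v'.
0.000000: (-1.330000, -1.160000); f=(-1.160000, 1.330000) → (-1.712800, -0.721100)
0.330000: (-1.712800, -0.721100); f=(-0.985100, 1.382800) → (-2.037883, -0.264776)
0.660000: (-2.037883, -0.264776); f=(-0.792776, 1.377883) → (-2.299499, 0.189925)
(u(0.99), v(0.99)) ≈ (-2.2995, 0.1899)

-2.2995, 0.1899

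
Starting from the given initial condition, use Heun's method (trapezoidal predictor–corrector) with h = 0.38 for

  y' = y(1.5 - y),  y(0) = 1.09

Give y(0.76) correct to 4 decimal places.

Heun: k1 = f(x_n, y_n); k2 = f(x_n + h, y_n + h·k1); y_{n+1} = y_n + (h/2)·(k1 + k2).
x=0.000000, y=1.090000:
  k1 = f(0.000000, 1.090000) = 0.446900
  k2 = f(0.380000, 1.259822) = 0.302582
  y ← 1.090000 + (0.38/2)·(0.446900 + 0.302582) = 1.232401
x=0.380000, y=1.232401:
  k1 = f(0.380000, 1.232401) = 0.329789
  k2 = f(0.760000, 1.357721) = 0.193175
  y ← 1.232401 + (0.38/2)·(0.329789 + 0.193175) = 1.331765
y(0.76) ≈ 1.3318

1.3318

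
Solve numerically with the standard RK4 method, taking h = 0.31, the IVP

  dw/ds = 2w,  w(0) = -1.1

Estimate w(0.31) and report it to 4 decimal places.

-2.0439

RK4: k1 = f(s_n, w_n); k2 = f(s_n + h/2, w_n + (h/2)·k1); k3 = f(s_n + h/2, w_n + (h/2)·k2); k4 = f(s_n + h, w_n + h·k3); w_{n+1} = w_n + (h/6)·(k1 + 2k2 + 2k3 + k4).
s=0.000000, w=-1.100000:
  k1 = f(0.000000, -1.100000) = -2.200000
  k2 = f(0.155000, -1.441000) = -2.882000
  k3 = f(0.155000, -1.546710) = -3.093420
  k4 = f(0.310000, -2.058960) = -4.117920
  w ← -1.100000 + (0.31/6)·(k1 + 2k2 + 2k3 + k4) = -2.043886
w(0.31) ≈ -2.0439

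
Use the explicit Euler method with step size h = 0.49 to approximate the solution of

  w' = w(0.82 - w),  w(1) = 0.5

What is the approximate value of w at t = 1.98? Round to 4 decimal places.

0.6469

Euler: w_{n+1} = w_n + h·f(t_n, w_n).
t=1.000000, w=0.500000: f=0.160000 → w ← 0.500000 + 0.49·0.160000 = 0.578400
t=1.490000, w=0.578400: f=0.139741 → w ← 0.578400 + 0.49·0.139741 = 0.646873
w(1.98) ≈ 0.6469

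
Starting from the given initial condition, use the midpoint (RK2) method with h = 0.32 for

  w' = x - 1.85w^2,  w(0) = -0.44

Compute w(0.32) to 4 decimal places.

-0.5352

Midpoint: k1 = f(x_n, w_n); k2 = f(x_n + h/2, w_n + (h/2)·k1); w_{n+1} = w_n + h·k2.
x=0.000000, w=-0.440000:
  k1 = f(0.000000, -0.440000) = -0.358160
  k2 = f(0.160000, -0.497306) = -0.297529
  w ← -0.440000 + 0.32·(-0.297529) = -0.535209
w(0.32) ≈ -0.5352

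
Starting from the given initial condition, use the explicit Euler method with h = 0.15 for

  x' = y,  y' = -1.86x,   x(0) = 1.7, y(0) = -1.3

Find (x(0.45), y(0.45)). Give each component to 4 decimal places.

0.9097, -2.5398

Euler on (x,y): x_{n+1} = x_n + h·x', y_{n+1} = y_n + h·y'.
0.000000: (1.700000, -1.300000); f=(-1.300000, -3.162000) → (1.505000, -1.774300)
0.150000: (1.505000, -1.774300); f=(-1.774300, -2.799300) → (1.238855, -2.194195)
0.300000: (1.238855, -2.194195); f=(-2.194195, -2.304270) → (0.909726, -2.539836)
(x(0.45), y(0.45)) ≈ (0.9097, -2.5398)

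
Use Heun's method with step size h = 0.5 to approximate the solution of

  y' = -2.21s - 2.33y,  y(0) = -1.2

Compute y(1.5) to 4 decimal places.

Heun: k1 = f(s_n, y_n); k2 = f(s_n + h, y_n + h·k1); y_{n+1} = y_n + (h/2)·(k1 + k2).
s=0.000000, y=-1.200000:
  k1 = f(0.000000, -1.200000) = 2.796000
  k2 = f(0.500000, 0.198000) = -1.566340
  y ← -1.200000 + (0.5/2)·(2.796000 + (-1.566340)) = -0.892585
s=0.500000, y=-0.892585:
  k1 = f(0.500000, -0.892585) = 0.974723
  k2 = f(1.000000, -0.405223) = -1.265829
  y ← -0.892585 + (0.5/2)·(0.974723 + (-1.265829)) = -0.965362
s=1.000000, y=-0.965362:
  k1 = f(1.000000, -0.965362) = 0.039292
  k2 = f(1.500000, -0.945715) = -1.111483
  y ← -0.965362 + (0.5/2)·(0.039292 + (-1.111483)) = -1.233409
y(1.5) ≈ -1.2334

-1.2334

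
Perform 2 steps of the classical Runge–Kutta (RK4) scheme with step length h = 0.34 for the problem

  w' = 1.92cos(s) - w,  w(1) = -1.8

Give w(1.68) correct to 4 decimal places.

RK4: k1 = f(s_n, w_n); k2 = f(s_n + h/2, w_n + (h/2)·k1); k3 = f(s_n + h/2, w_n + (h/2)·k2); k4 = f(s_n + h, w_n + h·k3); w_{n+1} = w_n + (h/6)·(k1 + 2k2 + 2k3 + k4).
s=1.000000, w=-1.800000:
  k1 = f(1.000000, -1.800000) = 2.837380
  k2 = f(1.170000, -1.317645) = 2.066737
  k3 = f(1.170000, -1.448655) = 2.197746
  k4 = f(1.340000, -1.052766) = 1.491972
  w ← -1.800000 + (0.34/6)·(k1 + 2k2 + 2k3 + k4) = -1.071362
s=1.340000, w=-1.071362:
  k1 = f(1.340000, -1.071362) = 1.510567
  k2 = f(1.510000, -0.814566) = 0.931223
  k3 = f(1.510000, -0.913054) = 1.029711
  k4 = f(1.680000, -0.721260) = 0.512006
  w ← -1.071362 + (0.34/6)·(k1 + 2k2 + 2k3 + k4) = -0.734510
w(1.68) ≈ -0.7345

-0.7345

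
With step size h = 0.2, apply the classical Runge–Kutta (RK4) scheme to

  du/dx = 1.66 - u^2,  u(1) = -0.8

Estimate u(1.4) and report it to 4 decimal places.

RK4: k1 = f(x_n, u_n); k2 = f(x_n + h/2, u_n + (h/2)·k1); k3 = f(x_n + h/2, u_n + (h/2)·k2); k4 = f(x_n + h, u_n + h·k3); u_{n+1} = u_n + (h/6)·(k1 + 2k2 + 2k3 + k4).
x=1.000000, u=-0.800000:
  k1 = f(1.000000, -0.800000) = 1.020000
  k2 = f(1.100000, -0.698000) = 1.172796
  k3 = f(1.100000, -0.682720) = 1.193893
  k4 = f(1.200000, -0.561221) = 1.345031
  u ← -0.800000 + (0.2/6)·(k1 + 2k2 + 2k3 + k4) = -0.563386
x=1.200000, u=-0.563386:
  k1 = f(1.200000, -0.563386) = 1.342596
  k2 = f(1.300000, -0.429127) = 1.475850
  k3 = f(1.300000, -0.415801) = 1.487109
  k4 = f(1.400000, -0.265965) = 1.589263
  u ← -0.563386 + (0.2/6)·(k1 + 2k2 + 2k3 + k4) = -0.268127
u(1.4) ≈ -0.2681

-0.2681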